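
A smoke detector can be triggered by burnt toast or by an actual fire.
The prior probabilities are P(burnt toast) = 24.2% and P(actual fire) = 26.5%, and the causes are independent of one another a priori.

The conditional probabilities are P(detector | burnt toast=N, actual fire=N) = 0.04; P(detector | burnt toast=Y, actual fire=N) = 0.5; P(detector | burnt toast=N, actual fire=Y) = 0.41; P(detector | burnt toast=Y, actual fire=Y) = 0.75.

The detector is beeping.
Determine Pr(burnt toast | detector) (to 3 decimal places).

Pr(burnt toast | detector) ≈ 0.567

For the numerator, keep only burnt toast=true terms: 0.088935 + 0.048098 = 0.137033
Normalizer over all consistent configurations: 0.04×0.758×0.735 + 0.41×0.758×0.265 + 0.5×0.242×0.735 + 0.75×0.242×0.265 = 0.241675
Posterior = 0.137033 / 0.241675 ≈ 0.567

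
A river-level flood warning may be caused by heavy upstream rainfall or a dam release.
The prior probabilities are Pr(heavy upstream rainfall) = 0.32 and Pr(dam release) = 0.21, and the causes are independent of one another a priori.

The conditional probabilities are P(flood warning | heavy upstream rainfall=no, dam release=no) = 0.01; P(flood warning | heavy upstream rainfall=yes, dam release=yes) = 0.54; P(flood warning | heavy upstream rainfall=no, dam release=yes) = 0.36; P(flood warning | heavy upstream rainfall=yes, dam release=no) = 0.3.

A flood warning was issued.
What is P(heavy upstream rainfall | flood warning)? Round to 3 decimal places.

For the numerator, keep only heavy upstream rainfall=true terms: 0.075840 + 0.036288 = 0.112128
The normalizing constant is 0.01×0.68×0.79 + 0.36×0.68×0.21 + 0.3×0.32×0.79 + 0.54×0.32×0.21 = 0.168908
P(heavy upstream rainfall | flood warning) = 0.112128/0.168908 ≈ 0.664

P(heavy upstream rainfall | flood warning) ≈ 0.664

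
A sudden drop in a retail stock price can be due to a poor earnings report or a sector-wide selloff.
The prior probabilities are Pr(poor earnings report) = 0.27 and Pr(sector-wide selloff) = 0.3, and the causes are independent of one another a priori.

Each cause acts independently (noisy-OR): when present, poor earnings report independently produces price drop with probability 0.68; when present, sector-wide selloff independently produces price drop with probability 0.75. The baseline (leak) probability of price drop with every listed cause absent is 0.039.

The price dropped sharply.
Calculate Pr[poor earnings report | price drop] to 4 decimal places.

Under noisy-OR, P(price drop | causes) = 1 − (1−0.039)·∏(1−qᵢ) over the active causes.
Weight on poor earnings report=true, given the evidence: 0.130879 + 0.074773 = 0.205652
Denominator P(price drop): 0.039·0.73·0.7 + 0.75975·0.73·0.3 + 0.69248·0.27·0.7 + 0.92312·0.27·0.3 = 0.391966
Posterior = 0.205652 / 0.391966 ≈ 0.5247

Pr[poor earnings report | price drop] ≈ 0.5247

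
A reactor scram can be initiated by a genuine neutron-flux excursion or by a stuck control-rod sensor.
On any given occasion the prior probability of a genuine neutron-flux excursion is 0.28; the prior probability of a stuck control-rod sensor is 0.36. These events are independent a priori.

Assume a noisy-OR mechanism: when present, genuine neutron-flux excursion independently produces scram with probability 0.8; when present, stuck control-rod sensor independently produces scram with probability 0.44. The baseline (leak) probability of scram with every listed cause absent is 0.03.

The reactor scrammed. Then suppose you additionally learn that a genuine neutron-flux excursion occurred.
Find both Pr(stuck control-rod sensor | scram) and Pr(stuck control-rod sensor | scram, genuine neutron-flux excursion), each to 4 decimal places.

Under noisy-OR, P(scram | causes) = 1 − (1−0.03)·∏(1−qᵢ) over the active causes.
P(scram) = 0.03×0.72×0.64 + 0.4568×0.72×0.36 + 0.806×0.28×0.64 + 0.89136×0.28×0.36 = 0.013824 + 0.118403 + 0.144435 + 0.089849 = 0.366511
Restricting to configurations with stuck control-rod sensor present: 0.118403 + 0.089849 = 0.208252.
P(stuck control-rod sensor | scram) = 0.208252 / 0.366511 ≈ 0.5682

Now condition on the additional information:
P(scram | genuine neutron-flux excursion) = 0.806×0.64 + 0.89136×0.36 = 0.515840 + 0.320890 = 0.836730
Restricting to configurations with stuck control-rod sensor present: 0.89136×0.36 = 0.320890.
Hence the posterior is 0.320890/0.836730 ≈ 0.3835.

Pr(stuck control-rod sensor | scram) ≈ 0.5682; Pr(stuck control-rod sensor | scram, genuine neutron-flux excursion) ≈ 0.3835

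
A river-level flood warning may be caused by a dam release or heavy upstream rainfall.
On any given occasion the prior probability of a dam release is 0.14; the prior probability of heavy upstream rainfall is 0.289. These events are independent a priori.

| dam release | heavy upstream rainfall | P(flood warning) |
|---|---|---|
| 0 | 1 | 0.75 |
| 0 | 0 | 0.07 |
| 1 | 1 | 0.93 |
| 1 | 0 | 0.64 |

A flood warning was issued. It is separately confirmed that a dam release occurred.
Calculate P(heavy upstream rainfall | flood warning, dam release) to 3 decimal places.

P(heavy upstream rainfall | flood warning, dam release) ≈ 0.371

P(flood warning | dam release) = 0.64*0.711 + 0.93*0.289 = 0.455040 + 0.268770 = 0.723810
Restricting to configurations with heavy upstream rainfall present: 0.93*0.289 = 0.268770.
P(heavy upstream rainfall | flood warning, dam release) = 0.268770 / 0.723810 ≈ 0.371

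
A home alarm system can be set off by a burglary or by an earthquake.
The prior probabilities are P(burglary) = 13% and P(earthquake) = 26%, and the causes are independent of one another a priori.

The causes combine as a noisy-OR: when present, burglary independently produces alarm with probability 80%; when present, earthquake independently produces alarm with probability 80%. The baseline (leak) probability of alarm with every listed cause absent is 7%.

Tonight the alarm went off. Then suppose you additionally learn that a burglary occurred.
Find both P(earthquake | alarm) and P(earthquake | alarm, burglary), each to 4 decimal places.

Under noisy-OR, P(alarm | causes) = 1 − (1−0.07)·∏(1−qᵢ) over the active causes.
For the numerator, keep only earthquake=true terms: 0.184127 + 0.032543 = 0.216670
Normalizer over all consistent configurations: 0.07·0.87·0.74 + 0.814·0.87·0.26 + 0.814·0.13·0.74 + 0.9628·0.13·0.26 = 0.340043
P(earthquake | alarm) = 0.216670/0.340043 ≈ 0.6372

Now condition on the additional information:
Numerator (weight on configurations with earthquake): 0.9628×0.26 = 0.250328
Denominator P(alarm | burglary): 0.814×0.74 + 0.9628×0.26 = 0.852688
Posterior = 0.250328 / 0.852688 ≈ 0.2936
The drop from 0.6372 to 0.2936 is the explaining-away (discounting) effect.

P(earthquake | alarm) ≈ 0.6372; P(earthquake | alarm, burglary) ≈ 0.2936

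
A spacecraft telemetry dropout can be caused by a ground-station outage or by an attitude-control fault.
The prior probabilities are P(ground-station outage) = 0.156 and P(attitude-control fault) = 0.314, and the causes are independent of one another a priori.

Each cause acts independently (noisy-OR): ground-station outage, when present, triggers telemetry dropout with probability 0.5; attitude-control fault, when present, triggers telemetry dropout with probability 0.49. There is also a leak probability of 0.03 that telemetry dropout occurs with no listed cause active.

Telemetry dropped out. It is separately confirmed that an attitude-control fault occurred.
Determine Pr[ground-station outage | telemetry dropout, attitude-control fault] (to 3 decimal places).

Pr[ground-station outage | telemetry dropout, attitude-control fault] ≈ 0.216

Under noisy-OR, P(telemetry dropout | causes) = 1 − (1−0.03)·∏(1−qᵢ) over the active causes.
Numerator (weight on configurations with ground-station outage): 0.75265*0.156 = 0.117413
The normalizing constant is 0.5053*0.844 + 0.75265*0.156 = 0.543886
Posterior = 0.117413 / 0.543886 ≈ 0.216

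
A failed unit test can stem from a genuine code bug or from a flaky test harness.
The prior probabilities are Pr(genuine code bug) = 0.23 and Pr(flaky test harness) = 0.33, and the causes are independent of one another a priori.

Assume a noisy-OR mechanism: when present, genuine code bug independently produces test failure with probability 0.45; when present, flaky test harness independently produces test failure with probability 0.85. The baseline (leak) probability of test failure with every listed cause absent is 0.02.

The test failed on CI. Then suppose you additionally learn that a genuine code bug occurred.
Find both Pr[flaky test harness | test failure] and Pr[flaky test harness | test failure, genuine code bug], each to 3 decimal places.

Pr[flaky test harness | test failure] ≈ 0.779; Pr[flaky test harness | test failure, genuine code bug] ≈ 0.495

Under noisy-OR, P(test failure | causes) = 1 − (1−0.02)·∏(1−qᵢ) over the active causes.
Weight on flaky test harness=true, given the evidence: 0.216747 + 0.069763 = 0.286510
The normalizing constant is 0.02·0.77·0.67 + 0.853·0.77·0.33 + 0.461·0.23·0.67 + 0.91915·0.23·0.33 = 0.367868
Posterior = 0.286510 / 0.367868 ≈ 0.779

Now also conditioning on genuine code bug=true:
Numerator (weight on configurations with flaky test harness): 0.91915×0.33 = 0.303320
Normalizer over all consistent configurations: 0.461×0.67 + 0.91915×0.33 = 0.612190
Posterior = 0.303320 / 0.612190 ≈ 0.495
— genuine code bug explains away the evidence for flaky test harness.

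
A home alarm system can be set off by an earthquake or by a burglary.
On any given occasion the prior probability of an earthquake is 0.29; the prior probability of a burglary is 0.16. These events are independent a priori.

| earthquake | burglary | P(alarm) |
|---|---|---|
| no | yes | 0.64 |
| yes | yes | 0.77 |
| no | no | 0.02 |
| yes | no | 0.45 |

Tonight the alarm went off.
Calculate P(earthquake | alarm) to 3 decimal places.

P(earthquake | alarm) ≈ 0.632

Enumerate the 4 (earthquake, burglary) configurations and weight by the priors:
  P(alarm) = 0.02·0.71·0.84 + 0.64·0.71·0.16 + 0.45·0.29·0.84 + 0.77·0.29·0.16
        = 0.011928 + 0.072704 + 0.109620 + 0.035728 = 0.229980
Configurations with earthquake contribute 0.145348, so
  P(earthquake | alarm) = 0.145348 / 0.229980 ≈ 0.632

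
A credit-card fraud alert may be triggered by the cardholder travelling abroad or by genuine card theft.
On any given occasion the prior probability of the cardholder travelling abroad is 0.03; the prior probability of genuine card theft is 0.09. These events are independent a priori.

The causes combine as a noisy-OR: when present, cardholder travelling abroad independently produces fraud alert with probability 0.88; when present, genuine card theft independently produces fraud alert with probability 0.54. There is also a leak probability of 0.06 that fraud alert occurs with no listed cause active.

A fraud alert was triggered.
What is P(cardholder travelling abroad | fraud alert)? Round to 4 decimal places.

P(cardholder travelling abroad | fraud alert) ≈ 0.2071

Under noisy-OR, P(fraud alert | causes) = 1 − (1−0.06)·∏(1−qᵢ) over the active causes.
By total probability over the 4 (cardholder travelling abroad, genuine card theft) configurations:
  P(fraud alert) = 0.06×0.97×0.91 + 0.5676×0.97×0.09 + 0.8872×0.03×0.91 + 0.948112×0.03×0.09
        = 0.052962 + 0.049551 + 0.024221 + 0.002560 = 0.129294
The terms with cardholder travelling abroad present sum to 0.026781, so
  P(cardholder travelling abroad | fraud alert) = 0.026781 / 0.129294 ≈ 0.2071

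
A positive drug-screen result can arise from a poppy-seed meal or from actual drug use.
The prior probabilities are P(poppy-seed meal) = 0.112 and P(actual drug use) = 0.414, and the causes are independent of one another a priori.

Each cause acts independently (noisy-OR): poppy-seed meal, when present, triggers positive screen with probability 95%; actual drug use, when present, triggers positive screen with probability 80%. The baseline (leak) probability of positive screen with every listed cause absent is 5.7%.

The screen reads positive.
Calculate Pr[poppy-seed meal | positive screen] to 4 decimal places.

Under noisy-OR, P(positive screen | causes) = 1 − (1−0.057)·∏(1−qᵢ) over the active causes.
Numerator (weight on configurations with poppy-seed meal): 0.062537 + 0.045931 = 0.108468
Denominator P(positive screen): 0.057·0.888·0.586 + 0.8114·0.888·0.414 + 0.95285·0.112·0.586 + 0.99057·0.112·0.414 = 0.436426
Posterior = 0.108468 / 0.436426 ≈ 0.2485

Pr[poppy-seed meal | positive screen] ≈ 0.2485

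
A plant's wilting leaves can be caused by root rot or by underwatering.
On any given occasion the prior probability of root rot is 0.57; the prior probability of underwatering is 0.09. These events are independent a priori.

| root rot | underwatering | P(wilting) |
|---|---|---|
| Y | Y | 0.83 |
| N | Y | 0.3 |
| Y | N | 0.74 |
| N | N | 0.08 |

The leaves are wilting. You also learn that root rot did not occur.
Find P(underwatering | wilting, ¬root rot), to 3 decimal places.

P(underwatering | wilting, ¬root rot) ≈ 0.271

Sum P(wilting|·) weighted by the priors over both values of underwatering:
  P(wilting | ¬root rot) = 0.08·0.91 + 0.3·0.09
        = 0.072800 + 0.027000 = 0.099800
Keeping only the underwatering-present terms gives 0.027000, so
  P(underwatering | wilting, ¬root rot) = 0.027000 / 0.099800 ≈ 0.271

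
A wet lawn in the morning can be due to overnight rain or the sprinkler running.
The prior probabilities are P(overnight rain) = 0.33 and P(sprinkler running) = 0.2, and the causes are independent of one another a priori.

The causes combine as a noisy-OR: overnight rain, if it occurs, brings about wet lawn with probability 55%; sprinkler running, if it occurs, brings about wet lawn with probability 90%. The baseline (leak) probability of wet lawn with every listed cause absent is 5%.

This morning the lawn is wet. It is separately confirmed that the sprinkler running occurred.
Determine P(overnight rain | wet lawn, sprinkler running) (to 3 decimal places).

Under noisy-OR, P(wet lawn | causes) = 1 − (1−0.05)·∏(1−qᵢ) over the active causes.
Sum P(wet lawn|·) weighted by the priors over both values of overnight rain:
  P(wet lawn | sprinkler running) = 0.905×0.67 + 0.95725×0.33
        = 0.606350 + 0.315893 = 0.922243
Keeping only the overnight rain-present terms gives 0.315893, so
  P(overnight rain | wet lawn, sprinkler running) = 0.315893 / 0.922243 ≈ 0.343

P(overnight rain | wet lawn, sprinkler running) ≈ 0.343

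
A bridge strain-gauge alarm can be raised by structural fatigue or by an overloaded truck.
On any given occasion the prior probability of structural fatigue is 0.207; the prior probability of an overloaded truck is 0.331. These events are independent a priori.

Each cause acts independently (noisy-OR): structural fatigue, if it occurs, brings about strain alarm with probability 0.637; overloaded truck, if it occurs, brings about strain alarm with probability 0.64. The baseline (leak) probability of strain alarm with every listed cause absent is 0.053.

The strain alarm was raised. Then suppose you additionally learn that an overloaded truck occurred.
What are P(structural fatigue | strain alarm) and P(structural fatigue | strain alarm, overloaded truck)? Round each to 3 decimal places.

P(structural fatigue | strain alarm) ≈ 0.429; P(structural fatigue | strain alarm, overloaded truck) ≈ 0.258

Under noisy-OR, P(strain alarm | causes) = 1 − (1−0.053)·∏(1−qᵢ) over the active causes.
For the numerator, keep only structural fatigue=true terms: 0.090878 + 0.060038 = 0.150916
Denominator P(strain alarm): 0.053·0.793·0.669 + 0.65908·0.793·0.331 + 0.656239·0.207·0.669 + 0.876246·0.207·0.331 = 0.352030
P(structural fatigue | strain alarm) = 0.150916/0.352030 ≈ 0.429

Now also conditioning on overloaded truck=true:
P(strain alarm | overloaded truck) = 0.65908·0.793 + 0.876246·0.207 = 0.522650 + 0.181383 = 0.704033
Restricting to configurations with structural fatigue present: 0.876246·0.207 = 0.181383.
Hence the posterior is 0.181383/0.704033 ≈ 0.258.
The drop from 0.429 to 0.258 is the explaining-away (discounting) effect.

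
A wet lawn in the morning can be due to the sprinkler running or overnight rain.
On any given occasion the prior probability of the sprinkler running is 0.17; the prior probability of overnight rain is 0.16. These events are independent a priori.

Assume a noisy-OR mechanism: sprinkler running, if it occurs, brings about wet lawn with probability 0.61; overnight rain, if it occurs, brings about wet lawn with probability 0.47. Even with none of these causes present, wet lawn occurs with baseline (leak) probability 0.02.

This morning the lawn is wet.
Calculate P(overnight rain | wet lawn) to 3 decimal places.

Under noisy-OR, P(wet lawn | causes) = 1 − (1−0.02)·∏(1−qᵢ) over the active causes.
Sum P(wet lawn|·) weighted by the priors over the 4 (sprinkler running, overnight rain) configurations:
  P(wet lawn) = 0.02×0.83×0.84 + 0.4806×0.83×0.16 + 0.6178×0.17×0.84 + 0.797434×0.17×0.16
        = 0.013944 + 0.063824 + 0.088222 + 0.021690 = 0.187680
The terms with overnight rain present sum to 0.085514, so
  P(overnight rain | wet lawn) = 0.085514 / 0.187680 ≈ 0.456

P(overnight rain | wet lawn) ≈ 0.456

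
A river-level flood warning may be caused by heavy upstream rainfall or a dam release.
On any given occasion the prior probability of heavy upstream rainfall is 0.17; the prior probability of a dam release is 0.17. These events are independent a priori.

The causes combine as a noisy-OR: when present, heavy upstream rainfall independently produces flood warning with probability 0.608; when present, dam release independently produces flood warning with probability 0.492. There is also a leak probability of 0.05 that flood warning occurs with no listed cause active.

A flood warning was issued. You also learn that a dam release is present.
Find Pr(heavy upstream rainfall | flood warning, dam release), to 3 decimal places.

Under noisy-OR, P(flood warning | causes) = 1 − (1−0.05)·∏(1−qᵢ) over the active causes.
Weight on heavy upstream rainfall=true, given the evidence: 0.810821×0.17 = 0.137840
Denominator P(flood warning | dam release): 0.5174×0.83 + 0.810821×0.17 = 0.567282
P(heavy upstream rainfall | flood warning, dam release) = 0.137840/0.567282 ≈ 0.243

Pr(heavy upstream rainfall | flood warning, dam release) ≈ 0.243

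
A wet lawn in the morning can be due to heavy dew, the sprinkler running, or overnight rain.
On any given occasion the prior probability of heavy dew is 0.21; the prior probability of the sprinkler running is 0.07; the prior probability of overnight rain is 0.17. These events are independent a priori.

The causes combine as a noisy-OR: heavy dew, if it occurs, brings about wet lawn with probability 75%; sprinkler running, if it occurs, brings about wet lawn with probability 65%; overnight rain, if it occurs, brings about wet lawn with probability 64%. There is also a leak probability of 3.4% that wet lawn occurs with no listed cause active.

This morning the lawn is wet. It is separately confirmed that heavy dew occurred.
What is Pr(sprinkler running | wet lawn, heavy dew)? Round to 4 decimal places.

Pr(sprinkler running | wet lawn, heavy dew) ≈ 0.0815

Under noisy-OR, P(wet lawn | causes) = 1 − (1−0.034)·∏(1−qᵢ) over the active causes.
Weight on sprinkler running=true, given the evidence: 0.053189 + 0.011538 = 0.064727
Normalizer over all consistent configurations: 0.7585×0.93×0.83 + 0.91306×0.93×0.17 + 0.915475×0.07×0.83 + 0.969571×0.07×0.17 = 0.794568
P(sprinkler running | wet lawn, heavy dew) = 0.064727/0.794568 ≈ 0.0815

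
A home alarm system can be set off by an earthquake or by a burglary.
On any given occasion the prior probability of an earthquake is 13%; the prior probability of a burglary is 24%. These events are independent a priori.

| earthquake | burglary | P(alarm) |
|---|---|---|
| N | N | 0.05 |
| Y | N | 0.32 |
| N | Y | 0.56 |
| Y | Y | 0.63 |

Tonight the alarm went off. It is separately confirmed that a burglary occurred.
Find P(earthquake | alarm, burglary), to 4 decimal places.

P(earthquake | alarm, burglary) ≈ 0.1439

Sum P(alarm|·) weighted by the priors over both values of earthquake:
  P(alarm | burglary) = 0.56*0.87 + 0.63*0.13
        = 0.487200 + 0.081900 = 0.569100
The terms with earthquake present sum to 0.081900, so
  P(earthquake | alarm, burglary) = 0.081900 / 0.569100 ≈ 0.1439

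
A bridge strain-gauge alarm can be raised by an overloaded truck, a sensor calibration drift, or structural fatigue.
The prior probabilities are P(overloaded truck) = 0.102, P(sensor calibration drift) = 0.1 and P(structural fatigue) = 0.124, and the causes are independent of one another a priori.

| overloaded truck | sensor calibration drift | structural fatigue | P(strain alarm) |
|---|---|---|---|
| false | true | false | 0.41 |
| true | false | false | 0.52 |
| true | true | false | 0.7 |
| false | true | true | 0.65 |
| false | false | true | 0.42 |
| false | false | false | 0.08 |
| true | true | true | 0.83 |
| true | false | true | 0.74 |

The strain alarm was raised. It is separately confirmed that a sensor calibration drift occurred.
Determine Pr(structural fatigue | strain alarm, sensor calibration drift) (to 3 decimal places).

Sum P(strain alarm|·) weighted by the priors over the 4 (overloaded truck, structural fatigue) configurations:
  P(strain alarm | sensor calibration drift) = 0.41·0.898·0.876 + 0.65·0.898·0.124 + 0.7·0.102·0.876 + 0.83·0.102·0.124
        = 0.322526 + 0.072379 + 0.062546 + 0.010498 = 0.467949
Configurations with structural fatigue contribute 0.082877, so
  P(structural fatigue | strain alarm, sensor calibration drift) = 0.082877 / 0.467949 ≈ 0.177

Pr(structural fatigue | strain alarm, sensor calibration drift) ≈ 0.177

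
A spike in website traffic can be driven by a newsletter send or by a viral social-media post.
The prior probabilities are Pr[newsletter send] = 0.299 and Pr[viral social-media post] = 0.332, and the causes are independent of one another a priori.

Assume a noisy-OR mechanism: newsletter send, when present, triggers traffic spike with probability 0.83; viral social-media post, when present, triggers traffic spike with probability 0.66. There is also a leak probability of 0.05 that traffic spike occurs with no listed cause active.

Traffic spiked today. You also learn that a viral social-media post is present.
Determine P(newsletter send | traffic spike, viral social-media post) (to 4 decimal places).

Under noisy-OR, P(traffic spike | causes) = 1 − (1−0.05)·∏(1−qᵢ) over the active causes.
P(traffic spike | viral social-media post) = 0.677*0.701 + 0.94509*0.299 = 0.474577 + 0.282582 = 0.757159
Restricting to configurations with newsletter send present: 0.94509*0.299 = 0.282582.
Hence the posterior is 0.282582/0.757159 ≈ 0.3732.

P(newsletter send | traffic spike, viral social-media post) ≈ 0.3732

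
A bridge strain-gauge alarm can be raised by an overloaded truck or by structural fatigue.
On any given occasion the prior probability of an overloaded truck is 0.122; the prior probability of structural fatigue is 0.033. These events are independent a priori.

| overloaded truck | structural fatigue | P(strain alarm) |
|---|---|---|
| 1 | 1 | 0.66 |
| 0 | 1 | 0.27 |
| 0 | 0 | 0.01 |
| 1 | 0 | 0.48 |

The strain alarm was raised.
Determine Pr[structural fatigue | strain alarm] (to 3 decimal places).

For the numerator, keep only structural fatigue=true terms: 0.007823 + 0.002657 = 0.010480
Normalizer over all consistent configurations: 0.01×0.878×0.967 + 0.27×0.878×0.033 + 0.48×0.122×0.967 + 0.66×0.122×0.033 = 0.075598
Posterior = 0.010480 / 0.075598 ≈ 0.139

Pr[structural fatigue | strain alarm] ≈ 0.139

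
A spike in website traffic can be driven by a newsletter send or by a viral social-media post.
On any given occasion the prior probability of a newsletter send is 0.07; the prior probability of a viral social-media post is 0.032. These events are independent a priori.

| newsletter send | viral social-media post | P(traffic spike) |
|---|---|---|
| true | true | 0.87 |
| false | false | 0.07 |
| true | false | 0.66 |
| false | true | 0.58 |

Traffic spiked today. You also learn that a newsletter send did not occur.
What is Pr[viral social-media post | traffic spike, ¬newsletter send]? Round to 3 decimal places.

Pr[viral social-media post | traffic spike, ¬newsletter send] ≈ 0.215

P(traffic spike | ¬newsletter send) = 0.07*0.968 + 0.58*0.032 = 0.067760 + 0.018560 = 0.086320
Restricting to configurations with viral social-media post present: 0.58*0.032 = 0.018560.
So P(viral social-media post | traffic spike, ¬newsletter send) = 0.018560/0.086320 ≈ 0.215.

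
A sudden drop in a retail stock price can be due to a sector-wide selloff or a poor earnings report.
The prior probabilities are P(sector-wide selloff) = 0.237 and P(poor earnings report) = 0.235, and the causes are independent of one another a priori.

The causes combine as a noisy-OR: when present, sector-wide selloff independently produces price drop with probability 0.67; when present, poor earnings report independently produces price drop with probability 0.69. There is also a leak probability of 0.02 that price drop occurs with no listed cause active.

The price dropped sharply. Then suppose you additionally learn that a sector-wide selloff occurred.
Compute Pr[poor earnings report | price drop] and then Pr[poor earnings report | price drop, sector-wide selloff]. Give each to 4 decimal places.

Under noisy-OR, P(price drop | causes) = 1 − (1−0.02)·∏(1−qᵢ) over the active causes.
Numerator (weight on configurations with poor earnings report): 0.124832 + 0.050111 = 0.174943
Normalizer over all consistent configurations: 0.02×0.763×0.765 + 0.6962×0.763×0.235 + 0.6766×0.237×0.765 + 0.899746×0.237×0.235 = 0.309288
P(poor earnings report | price drop) = 0.174943/0.309288 ≈ 0.5656

Now also conditioning on sector-wide selloff=true:
P(price drop | sector-wide selloff) = 0.6766·0.765 + 0.899746·0.235 = 0.517599 + 0.211440 = 0.729039
The poor earnings report-present share is 0.899746·0.235 = 0.211440.
So P(poor earnings report | price drop, sector-wide selloff) = 0.211440/0.729039 ≈ 0.2900.

Pr[poor earnings report | price drop] ≈ 0.5656; Pr[poor earnings report | price drop, sector-wide selloff] ≈ 0.2900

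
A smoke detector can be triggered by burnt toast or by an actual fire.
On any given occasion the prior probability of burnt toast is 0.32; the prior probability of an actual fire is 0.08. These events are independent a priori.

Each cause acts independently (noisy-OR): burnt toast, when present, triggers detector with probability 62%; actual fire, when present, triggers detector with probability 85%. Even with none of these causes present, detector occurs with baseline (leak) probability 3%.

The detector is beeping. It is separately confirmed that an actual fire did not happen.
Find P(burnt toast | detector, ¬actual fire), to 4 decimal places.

P(burnt toast | detector, ¬actual fire) ≈ 0.9083

Under noisy-OR, P(detector | causes) = 1 − (1−0.03)·∏(1−qᵢ) over the active causes.
By total probability over both values of burnt toast:
  P(detector | ¬actual fire) = 0.03×0.68 + 0.6314×0.32
        = 0.020400 + 0.202048 = 0.222448
Configurations with burnt toast contribute 0.202048, so
  P(burnt toast | detector, ¬actual fire) = 0.202048 / 0.222448 ≈ 0.9083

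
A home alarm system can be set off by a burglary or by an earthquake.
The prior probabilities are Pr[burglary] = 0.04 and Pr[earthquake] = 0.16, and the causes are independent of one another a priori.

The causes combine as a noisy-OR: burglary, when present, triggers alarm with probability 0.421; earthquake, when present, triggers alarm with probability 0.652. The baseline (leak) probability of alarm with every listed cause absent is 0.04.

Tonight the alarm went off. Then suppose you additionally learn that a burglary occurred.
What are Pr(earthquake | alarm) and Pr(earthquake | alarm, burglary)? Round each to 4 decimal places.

Under noisy-OR, P(alarm | causes) = 1 − (1−0.04)·∏(1−qᵢ) over the active causes.
P(alarm) = 0.04·0.96·0.84 + 0.66592·0.96·0.16 + 0.44416·0.04·0.84 + 0.806568·0.04·0.16 = 0.032256 + 0.102285 + 0.014924 + 0.005162 = 0.154627
The earthquake-present share is 0.102285 + 0.005162 = 0.107447.
Hence the posterior is 0.107447/0.154627 ≈ 0.6949.

Now also conditioning on burglary=true:
Weight on earthquake=true, given the evidence: 0.806568·0.16 = 0.129051
Normalizer over all consistent configurations: 0.44416·0.84 + 0.806568·0.16 = 0.502145
Posterior = 0.129051 / 0.502145 ≈ 0.2570

Pr(earthquake | alarm) ≈ 0.6949; Pr(earthquake | alarm, burglary) ≈ 0.2570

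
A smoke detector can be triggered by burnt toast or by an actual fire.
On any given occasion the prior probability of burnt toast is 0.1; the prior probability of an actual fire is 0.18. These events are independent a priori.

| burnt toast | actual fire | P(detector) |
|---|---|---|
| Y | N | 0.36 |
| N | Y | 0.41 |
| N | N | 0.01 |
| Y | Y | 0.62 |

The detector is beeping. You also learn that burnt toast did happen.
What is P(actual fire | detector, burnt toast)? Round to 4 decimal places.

P(actual fire | detector, burnt toast) ≈ 0.2743

Sum P(detector|·) weighted by the priors over both values of actual fire:
  P(detector | burnt toast) = 0.36·0.82 + 0.62·0.18
        = 0.295200 + 0.111600 = 0.406800
Configurations with actual fire contribute 0.111600, so
  P(actual fire | detector, burnt toast) = 0.111600 / 0.406800 ≈ 0.2743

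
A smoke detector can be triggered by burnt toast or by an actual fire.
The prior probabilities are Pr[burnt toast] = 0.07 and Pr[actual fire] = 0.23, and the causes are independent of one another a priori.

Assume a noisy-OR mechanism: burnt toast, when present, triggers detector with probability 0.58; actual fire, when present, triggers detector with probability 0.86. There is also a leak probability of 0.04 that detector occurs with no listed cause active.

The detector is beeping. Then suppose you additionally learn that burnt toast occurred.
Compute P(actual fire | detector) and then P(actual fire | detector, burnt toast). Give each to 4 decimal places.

P(actual fire | detector) ≈ 0.7671; P(actual fire | detector, burnt toast) ≈ 0.3208

Under noisy-OR, P(detector | causes) = 1 − (1−0.04)·∏(1−qᵢ) over the active causes.
P(detector) = 0.04×0.93×0.77 + 0.8656×0.93×0.23 + 0.5968×0.07×0.77 + 0.943552×0.07×0.23 = 0.028644 + 0.185152 + 0.032168 + 0.015191 = 0.261155
The actual fire-present share is 0.185152 + 0.015191 = 0.200343.
Hence the posterior is 0.200343/0.261155 ≈ 0.7671.

Now also conditioning on burnt toast=true:
Numerator (weight on configurations with actual fire): 0.943552×0.23 = 0.217017
The normalizing constant is 0.5968×0.77 + 0.943552×0.23 = 0.676553
Posterior = 0.217017 / 0.676553 ≈ 0.3208
— burnt toast explains away the evidence for actual fire.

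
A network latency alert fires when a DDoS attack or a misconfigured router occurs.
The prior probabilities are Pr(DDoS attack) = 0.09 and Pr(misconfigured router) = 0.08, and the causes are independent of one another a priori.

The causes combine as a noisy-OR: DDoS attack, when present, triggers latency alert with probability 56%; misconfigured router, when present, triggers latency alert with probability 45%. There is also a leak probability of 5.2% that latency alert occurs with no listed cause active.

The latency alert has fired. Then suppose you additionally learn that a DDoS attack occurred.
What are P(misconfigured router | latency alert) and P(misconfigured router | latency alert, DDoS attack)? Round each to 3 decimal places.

P(misconfigured router | latency alert) ≈ 0.306; P(misconfigured router | latency alert, DDoS attack) ≈ 0.103

Under noisy-OR, P(latency alert | causes) = 1 − (1−0.052)·∏(1−qᵢ) over the active causes.
P(latency alert) = 0.052×0.91×0.92 + 0.4786×0.91×0.08 + 0.58288×0.09×0.92 + 0.770584×0.09×0.08 = 0.043534 + 0.034842 + 0.048262 + 0.005548 = 0.132186
Of this, 0.040390 comes from 0.034842 + 0.005548 (the misconfigured router=true cases).
So P(misconfigured router | latency alert) = 0.040390/0.132186 ≈ 0.306.

Now condition on the additional information:
For the numerator, keep only misconfigured router=true terms: 0.770584*0.08 = 0.061647
Normalizer over all consistent configurations: 0.58288*0.92 + 0.770584*0.08 = 0.597897
Posterior = 0.061647 / 0.597897 ≈ 0.103
— DDoS attack explains away the evidence for misconfigured router.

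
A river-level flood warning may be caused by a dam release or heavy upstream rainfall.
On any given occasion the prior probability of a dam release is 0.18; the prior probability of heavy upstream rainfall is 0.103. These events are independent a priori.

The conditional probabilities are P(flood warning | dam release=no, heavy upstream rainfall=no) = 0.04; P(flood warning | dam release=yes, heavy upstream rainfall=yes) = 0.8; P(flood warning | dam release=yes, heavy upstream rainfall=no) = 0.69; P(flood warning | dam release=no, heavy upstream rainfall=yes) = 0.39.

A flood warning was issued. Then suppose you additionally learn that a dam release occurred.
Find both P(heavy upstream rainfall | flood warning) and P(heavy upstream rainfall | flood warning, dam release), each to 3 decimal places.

Sum P(flood warning|·) weighted by the priors over the 4 (dam release, heavy upstream rainfall) configurations:
  P(flood warning) = 0.04·0.82·0.897 + 0.39·0.82·0.103 + 0.69·0.18·0.897 + 0.8·0.18·0.103
        = 0.029422 + 0.032939 + 0.111407 + 0.014832 = 0.188600
Configurations with heavy upstream rainfall contribute 0.047771, so
  P(heavy upstream rainfall | flood warning) = 0.047771 / 0.188600 ≈ 0.253

Now condition on the additional information:
P(flood warning | dam release) = 0.69×0.897 + 0.8×0.103 = 0.618930 + 0.082400 = 0.701330
Restricting to configurations with heavy upstream rainfall present: 0.8×0.103 = 0.082400.
P(heavy upstream rainfall | flood warning, dam release) = 0.082400 / 0.701330 ≈ 0.117
Conditioning on dam release lowers the posterior on heavy upstream rainfall: the classic explaining-away effect in a common-effect structure.

P(heavy upstream rainfall | flood warning) ≈ 0.253; P(heavy upstream rainfall | flood warning, dam release) ≈ 0.117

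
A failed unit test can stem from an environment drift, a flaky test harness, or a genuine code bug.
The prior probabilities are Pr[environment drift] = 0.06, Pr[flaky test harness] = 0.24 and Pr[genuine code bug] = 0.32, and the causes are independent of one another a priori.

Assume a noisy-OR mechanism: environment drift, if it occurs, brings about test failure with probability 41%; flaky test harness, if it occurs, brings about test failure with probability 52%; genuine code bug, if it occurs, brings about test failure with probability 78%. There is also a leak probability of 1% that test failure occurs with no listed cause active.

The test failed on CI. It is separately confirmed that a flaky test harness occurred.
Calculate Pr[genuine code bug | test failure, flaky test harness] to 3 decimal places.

Pr[genuine code bug | test failure, flaky test harness] ≈ 0.441

Under noisy-OR, P(test failure | causes) = 1 − (1−0.01)·∏(1−qᵢ) over the active causes.
Weight on genuine code bug=true, given the evidence: 0.269353 + 0.018016 = 0.287369
Denominator P(test failure | flaky test harness): 0.5248×0.94×0.68 + 0.895456×0.94×0.32 + 0.719632×0.06×0.68 + 0.938319×0.06×0.32 = 0.652182
P(genuine code bug | test failure, flaky test harness) = 0.287369/0.652182 ≈ 0.441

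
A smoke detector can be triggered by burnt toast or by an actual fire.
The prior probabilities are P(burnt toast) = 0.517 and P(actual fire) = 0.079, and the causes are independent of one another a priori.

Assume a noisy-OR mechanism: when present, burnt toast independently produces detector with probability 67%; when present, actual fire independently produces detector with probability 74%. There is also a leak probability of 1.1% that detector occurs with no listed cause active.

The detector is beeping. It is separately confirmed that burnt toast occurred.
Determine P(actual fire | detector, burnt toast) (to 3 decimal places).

Under noisy-OR, P(detector | causes) = 1 − (1−0.011)·∏(1−qᵢ) over the active causes.
P(detector | burnt toast) = 0.67363×0.921 + 0.915144×0.079 = 0.620413 + 0.072296 = 0.692709
The actual fire-present share is 0.915144×0.079 = 0.072296.
So P(actual fire | detector, burnt toast) = 0.072296/0.692709 ≈ 0.104.

P(actual fire | detector, burnt toast) ≈ 0.104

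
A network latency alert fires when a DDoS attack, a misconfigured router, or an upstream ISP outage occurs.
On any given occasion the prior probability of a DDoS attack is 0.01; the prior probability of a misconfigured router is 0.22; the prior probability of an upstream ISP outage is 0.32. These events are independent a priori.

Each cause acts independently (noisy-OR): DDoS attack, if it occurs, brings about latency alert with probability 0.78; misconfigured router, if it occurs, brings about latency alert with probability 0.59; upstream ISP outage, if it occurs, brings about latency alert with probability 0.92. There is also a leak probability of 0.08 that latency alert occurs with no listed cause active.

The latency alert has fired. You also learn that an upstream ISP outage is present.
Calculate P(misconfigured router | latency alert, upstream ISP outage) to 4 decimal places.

Under noisy-OR, P(latency alert | causes) = 1 − (1−0.08)·∏(1−qᵢ) over the active causes.
Enumerate the 4 (DDoS attack, misconfigured router) configurations and weight by the priors:
  P(latency alert | upstream ISP outage) = 0.9264*0.99*0.78 + 0.969824*0.99*0.22 + 0.983808*0.01*0.78 + 0.993361*0.01*0.22
        = 0.715366 + 0.211228 + 0.007674 + 0.002185 = 0.936453
The terms with misconfigured router present sum to 0.213413, so
  P(misconfigured router | latency alert, upstream ISP outage) = 0.213413 / 0.936453 ≈ 0.2279

P(misconfigured router | latency alert, upstream ISP outage) ≈ 0.2279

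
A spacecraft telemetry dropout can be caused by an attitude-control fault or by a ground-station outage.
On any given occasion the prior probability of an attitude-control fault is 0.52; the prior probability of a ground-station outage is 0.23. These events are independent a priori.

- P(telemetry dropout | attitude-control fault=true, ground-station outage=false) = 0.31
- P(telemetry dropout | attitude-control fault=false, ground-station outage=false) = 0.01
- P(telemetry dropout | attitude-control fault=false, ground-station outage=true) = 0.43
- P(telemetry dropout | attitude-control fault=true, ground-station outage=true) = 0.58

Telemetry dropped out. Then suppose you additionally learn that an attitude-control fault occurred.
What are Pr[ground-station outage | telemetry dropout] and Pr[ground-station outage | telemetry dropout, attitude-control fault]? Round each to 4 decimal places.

Enumerate the 4 (attitude-control fault, ground-station outage) configurations and weight by the priors:
  P(telemetry dropout) = 0.01×0.48×0.77 + 0.43×0.48×0.23 + 0.31×0.52×0.77 + 0.58×0.52×0.23
        = 0.003696 + 0.047472 + 0.124124 + 0.069368 = 0.244660
Keeping only the ground-station outage-present terms gives 0.116840, so
  P(ground-station outage | telemetry dropout) = 0.116840 / 0.244660 ≈ 0.4776

With the extra evidence:
For the numerator, keep only ground-station outage=true terms: 0.58*0.23 = 0.133400
The normalizing constant is 0.31*0.77 + 0.58*0.23 = 0.372100
P(ground-station outage | telemetry dropout, attitude-control fault) = 0.133400/0.372100 ≈ 0.3585

Pr[ground-station outage | telemetry dropout] ≈ 0.4776; Pr[ground-station outage | telemetry dropout, attitude-control fault] ≈ 0.3585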